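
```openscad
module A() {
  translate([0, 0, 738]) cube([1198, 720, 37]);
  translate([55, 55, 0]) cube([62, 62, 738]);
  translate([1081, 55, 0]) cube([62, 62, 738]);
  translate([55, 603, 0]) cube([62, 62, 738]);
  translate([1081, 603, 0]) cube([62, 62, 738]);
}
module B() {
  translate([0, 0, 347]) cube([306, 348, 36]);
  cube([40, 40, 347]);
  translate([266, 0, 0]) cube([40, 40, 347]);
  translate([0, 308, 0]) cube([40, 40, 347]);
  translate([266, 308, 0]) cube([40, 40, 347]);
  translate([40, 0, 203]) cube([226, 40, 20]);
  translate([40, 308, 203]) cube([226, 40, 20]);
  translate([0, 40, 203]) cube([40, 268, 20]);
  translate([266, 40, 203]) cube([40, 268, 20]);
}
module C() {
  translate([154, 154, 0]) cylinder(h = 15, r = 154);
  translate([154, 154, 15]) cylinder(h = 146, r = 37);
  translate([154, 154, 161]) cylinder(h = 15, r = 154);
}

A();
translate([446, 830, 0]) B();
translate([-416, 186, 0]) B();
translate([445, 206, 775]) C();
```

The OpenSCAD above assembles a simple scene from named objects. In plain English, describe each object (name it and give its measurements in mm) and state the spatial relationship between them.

A is a table with a 1198×720 mm rectangular top, 37 mm thick, top surface at z = 775 mm, supported by four 62×62 mm square legs, each inset 55 mm from the nearest pair of top edges, running from the floor.

B is a simple wooden stool: a rectangular seat 306 mm (x) by 348 mm (y), 36 mm thick, top face at z = 383 mm, on four square legs, each 40×40 mm in cross-section. The legs rest on z = 0, each flush with a corner of the seat. Four stretchers, 40 mm wide and 20 mm tall, connect adjacent legs with their undersides at z = 203 mm, each running between the inner faces of the legs it joins and aligned with the legs' outer faces on the other axis.

C is a spool: two coaxial disc flanges of radius 154 mm and thickness 15 mm, joined by a core cylinder of radius 37 mm and height 146 mm. The lower flange rests on z = 0 and the three cylinders share a vertical axis.

Two stools sit around the table at the +y, −x sides. The spool is on top of the table, centred.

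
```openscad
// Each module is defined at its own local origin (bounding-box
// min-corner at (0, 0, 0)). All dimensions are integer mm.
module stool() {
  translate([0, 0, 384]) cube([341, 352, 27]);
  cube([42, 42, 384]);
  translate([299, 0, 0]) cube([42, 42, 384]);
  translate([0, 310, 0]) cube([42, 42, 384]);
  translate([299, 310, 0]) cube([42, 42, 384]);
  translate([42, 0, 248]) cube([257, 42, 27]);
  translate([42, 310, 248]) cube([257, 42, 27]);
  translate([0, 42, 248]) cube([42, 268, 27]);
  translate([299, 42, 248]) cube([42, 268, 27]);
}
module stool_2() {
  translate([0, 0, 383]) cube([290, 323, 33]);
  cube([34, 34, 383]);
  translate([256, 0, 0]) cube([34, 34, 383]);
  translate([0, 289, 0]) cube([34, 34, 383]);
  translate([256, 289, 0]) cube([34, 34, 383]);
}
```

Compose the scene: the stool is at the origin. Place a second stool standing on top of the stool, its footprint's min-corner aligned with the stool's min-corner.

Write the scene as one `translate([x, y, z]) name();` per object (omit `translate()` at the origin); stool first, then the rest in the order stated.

stool();
translate([0, 0, 411]) stool_2();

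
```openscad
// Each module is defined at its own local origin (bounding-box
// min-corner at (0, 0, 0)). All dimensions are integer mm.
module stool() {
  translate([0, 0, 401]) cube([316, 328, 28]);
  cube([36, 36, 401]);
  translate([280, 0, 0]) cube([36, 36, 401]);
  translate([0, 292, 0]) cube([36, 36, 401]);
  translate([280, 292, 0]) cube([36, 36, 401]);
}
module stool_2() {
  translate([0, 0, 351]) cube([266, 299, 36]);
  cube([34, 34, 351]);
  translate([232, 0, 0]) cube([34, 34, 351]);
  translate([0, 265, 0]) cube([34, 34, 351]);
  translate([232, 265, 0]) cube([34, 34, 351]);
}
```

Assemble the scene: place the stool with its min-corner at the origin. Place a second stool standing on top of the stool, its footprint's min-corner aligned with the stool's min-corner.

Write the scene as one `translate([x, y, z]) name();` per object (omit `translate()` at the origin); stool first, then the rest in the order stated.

stool();
translate([0, 0, 429]) stool_2();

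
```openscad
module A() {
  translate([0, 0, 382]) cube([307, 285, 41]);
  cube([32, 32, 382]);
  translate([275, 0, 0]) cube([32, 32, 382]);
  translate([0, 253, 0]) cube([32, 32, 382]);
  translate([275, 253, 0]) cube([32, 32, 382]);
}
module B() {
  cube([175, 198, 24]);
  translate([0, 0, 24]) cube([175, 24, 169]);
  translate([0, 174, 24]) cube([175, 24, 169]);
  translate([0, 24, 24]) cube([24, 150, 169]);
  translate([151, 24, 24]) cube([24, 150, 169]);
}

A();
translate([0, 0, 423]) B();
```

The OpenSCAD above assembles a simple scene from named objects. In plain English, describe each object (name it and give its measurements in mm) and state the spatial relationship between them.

A is a four-legged stool. The seat is a 307×285×41 mm slab whose top surface is at z = 423 mm; four square legs, each 32×32 mm in cross-section, run from the floor (z = 0) to the underside of the seat, each flush with a corner of the seat.

B is an open storage box with external size 175×198×193 mm and wall thickness 24 mm (the base is also 24 mm thick). The base covers the whole footprint; the four walls stand on the base, with the y-facing walls full-width and the x-facing walls fitting between their inner faces.

The open box is on top of the stool.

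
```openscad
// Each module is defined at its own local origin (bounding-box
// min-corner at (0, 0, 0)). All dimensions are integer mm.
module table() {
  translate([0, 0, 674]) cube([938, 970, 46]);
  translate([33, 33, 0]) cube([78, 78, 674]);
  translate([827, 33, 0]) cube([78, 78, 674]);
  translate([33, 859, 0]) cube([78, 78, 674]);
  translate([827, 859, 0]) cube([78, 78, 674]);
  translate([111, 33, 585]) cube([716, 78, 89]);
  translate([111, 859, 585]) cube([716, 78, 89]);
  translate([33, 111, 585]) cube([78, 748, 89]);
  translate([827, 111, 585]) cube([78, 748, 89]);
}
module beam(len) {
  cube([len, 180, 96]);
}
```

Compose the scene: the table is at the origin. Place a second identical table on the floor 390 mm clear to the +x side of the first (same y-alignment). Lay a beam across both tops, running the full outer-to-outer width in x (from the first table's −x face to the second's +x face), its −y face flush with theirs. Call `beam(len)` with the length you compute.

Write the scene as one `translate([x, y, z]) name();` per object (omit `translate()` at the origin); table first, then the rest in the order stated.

table();
translate([1328, 0, 0]) table();
translate([0, 0, 720]) beam(2266);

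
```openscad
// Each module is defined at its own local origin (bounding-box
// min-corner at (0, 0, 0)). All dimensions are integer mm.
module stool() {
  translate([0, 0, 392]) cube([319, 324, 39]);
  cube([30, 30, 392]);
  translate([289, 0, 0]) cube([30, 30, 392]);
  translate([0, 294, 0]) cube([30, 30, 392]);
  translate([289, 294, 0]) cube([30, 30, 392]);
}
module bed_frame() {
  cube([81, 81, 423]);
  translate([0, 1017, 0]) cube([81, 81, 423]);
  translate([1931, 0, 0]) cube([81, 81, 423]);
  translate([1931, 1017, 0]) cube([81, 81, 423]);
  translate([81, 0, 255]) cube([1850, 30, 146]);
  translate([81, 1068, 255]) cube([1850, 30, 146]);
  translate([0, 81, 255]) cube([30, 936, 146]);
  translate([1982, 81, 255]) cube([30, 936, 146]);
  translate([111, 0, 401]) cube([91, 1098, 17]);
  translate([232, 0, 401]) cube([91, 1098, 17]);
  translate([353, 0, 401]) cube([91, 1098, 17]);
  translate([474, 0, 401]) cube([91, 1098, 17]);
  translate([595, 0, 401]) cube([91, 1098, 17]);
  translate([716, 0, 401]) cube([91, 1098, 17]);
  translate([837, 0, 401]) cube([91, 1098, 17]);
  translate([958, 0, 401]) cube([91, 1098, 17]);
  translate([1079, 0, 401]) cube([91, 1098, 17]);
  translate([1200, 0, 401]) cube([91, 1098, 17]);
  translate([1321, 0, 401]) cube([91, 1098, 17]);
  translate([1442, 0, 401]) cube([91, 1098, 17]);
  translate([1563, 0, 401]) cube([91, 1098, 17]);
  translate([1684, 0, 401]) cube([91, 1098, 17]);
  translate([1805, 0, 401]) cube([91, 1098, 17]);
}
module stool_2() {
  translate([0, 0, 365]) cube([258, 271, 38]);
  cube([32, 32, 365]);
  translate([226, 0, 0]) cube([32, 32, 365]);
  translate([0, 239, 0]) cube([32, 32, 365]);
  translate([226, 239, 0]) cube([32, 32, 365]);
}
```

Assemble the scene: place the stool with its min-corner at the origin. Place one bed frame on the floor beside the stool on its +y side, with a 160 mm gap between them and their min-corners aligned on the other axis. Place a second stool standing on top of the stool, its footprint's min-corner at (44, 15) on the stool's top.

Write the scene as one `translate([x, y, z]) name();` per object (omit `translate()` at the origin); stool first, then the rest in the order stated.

stool();
translate([0, 484, 0]) bed_frame();
translate([44, 15, 431]) stool_2();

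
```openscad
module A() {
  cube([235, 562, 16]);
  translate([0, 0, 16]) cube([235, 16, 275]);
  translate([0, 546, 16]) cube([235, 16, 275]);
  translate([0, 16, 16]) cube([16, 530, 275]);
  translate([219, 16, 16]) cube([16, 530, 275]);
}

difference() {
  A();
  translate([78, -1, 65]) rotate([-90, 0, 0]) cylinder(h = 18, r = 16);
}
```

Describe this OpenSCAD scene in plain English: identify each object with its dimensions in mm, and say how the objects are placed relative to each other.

A is an open storage box with external size 235×562×291 mm and wall thickness 16 mm (the base is also 16 mm thick). The base covers the whole footprint; the four walls stand on the base, with the y-facing walls full-width and the x-facing walls fitting between their inner faces.

The open box has a circular hole of radius 16 mm through its front wall, centred at (x = 78, z = 65).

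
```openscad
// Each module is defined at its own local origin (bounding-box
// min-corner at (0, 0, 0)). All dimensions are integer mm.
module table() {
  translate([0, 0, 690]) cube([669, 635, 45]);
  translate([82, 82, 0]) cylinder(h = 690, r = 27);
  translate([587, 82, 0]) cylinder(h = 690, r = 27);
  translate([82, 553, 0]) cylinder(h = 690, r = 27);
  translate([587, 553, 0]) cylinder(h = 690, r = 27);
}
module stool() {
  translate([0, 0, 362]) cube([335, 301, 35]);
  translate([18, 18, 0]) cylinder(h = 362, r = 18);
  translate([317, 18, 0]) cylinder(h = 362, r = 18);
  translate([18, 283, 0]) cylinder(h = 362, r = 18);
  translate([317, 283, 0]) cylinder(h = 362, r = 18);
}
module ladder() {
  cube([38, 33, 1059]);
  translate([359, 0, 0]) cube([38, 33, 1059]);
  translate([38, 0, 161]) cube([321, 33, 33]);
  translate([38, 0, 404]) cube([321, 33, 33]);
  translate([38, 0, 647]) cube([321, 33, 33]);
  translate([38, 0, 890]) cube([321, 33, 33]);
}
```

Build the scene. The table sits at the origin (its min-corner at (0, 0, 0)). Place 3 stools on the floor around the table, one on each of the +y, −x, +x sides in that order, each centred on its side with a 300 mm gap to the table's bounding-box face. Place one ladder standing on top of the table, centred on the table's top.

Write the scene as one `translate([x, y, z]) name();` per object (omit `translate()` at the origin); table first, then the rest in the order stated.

table();
translate([167, 935, 0]) stool();
translate([-635, 167, 0]) stool();
translate([969, 167, 0]) stool();
translate([136, 301, 735]) ladder();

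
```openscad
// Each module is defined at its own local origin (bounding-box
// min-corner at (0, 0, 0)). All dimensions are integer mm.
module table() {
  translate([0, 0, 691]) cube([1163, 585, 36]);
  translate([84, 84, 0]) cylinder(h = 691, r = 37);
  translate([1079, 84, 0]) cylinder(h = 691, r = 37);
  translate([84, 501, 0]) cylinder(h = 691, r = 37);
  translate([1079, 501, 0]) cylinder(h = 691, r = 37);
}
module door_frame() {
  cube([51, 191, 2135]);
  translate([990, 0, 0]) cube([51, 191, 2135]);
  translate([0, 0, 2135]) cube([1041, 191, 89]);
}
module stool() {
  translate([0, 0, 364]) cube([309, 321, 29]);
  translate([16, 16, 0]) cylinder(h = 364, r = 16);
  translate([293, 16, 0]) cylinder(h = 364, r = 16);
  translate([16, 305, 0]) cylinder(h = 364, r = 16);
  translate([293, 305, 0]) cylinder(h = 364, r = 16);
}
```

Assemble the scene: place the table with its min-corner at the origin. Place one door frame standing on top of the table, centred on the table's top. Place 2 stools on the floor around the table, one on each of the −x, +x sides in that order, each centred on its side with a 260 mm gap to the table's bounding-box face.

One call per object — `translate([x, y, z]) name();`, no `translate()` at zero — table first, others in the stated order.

table();
translate([61, 197, 727]) door_frame();
translate([-569, 132, 0]) stool();
translate([1423, 132, 0]) stool();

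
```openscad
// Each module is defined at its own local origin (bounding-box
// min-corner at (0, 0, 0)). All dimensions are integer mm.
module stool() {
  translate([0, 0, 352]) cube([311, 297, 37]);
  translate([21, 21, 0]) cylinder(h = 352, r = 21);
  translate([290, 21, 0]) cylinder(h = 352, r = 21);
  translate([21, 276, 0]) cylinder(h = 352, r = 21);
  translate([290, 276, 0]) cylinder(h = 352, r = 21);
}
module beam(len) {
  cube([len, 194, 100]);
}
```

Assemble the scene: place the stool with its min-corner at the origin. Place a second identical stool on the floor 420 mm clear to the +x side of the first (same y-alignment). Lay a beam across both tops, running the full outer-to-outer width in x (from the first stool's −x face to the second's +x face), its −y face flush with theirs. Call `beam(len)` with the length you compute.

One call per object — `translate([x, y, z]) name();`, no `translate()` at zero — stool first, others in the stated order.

stool();
translate([731, 0, 0]) stool();
translate([0, 0, 389]) beam(1042);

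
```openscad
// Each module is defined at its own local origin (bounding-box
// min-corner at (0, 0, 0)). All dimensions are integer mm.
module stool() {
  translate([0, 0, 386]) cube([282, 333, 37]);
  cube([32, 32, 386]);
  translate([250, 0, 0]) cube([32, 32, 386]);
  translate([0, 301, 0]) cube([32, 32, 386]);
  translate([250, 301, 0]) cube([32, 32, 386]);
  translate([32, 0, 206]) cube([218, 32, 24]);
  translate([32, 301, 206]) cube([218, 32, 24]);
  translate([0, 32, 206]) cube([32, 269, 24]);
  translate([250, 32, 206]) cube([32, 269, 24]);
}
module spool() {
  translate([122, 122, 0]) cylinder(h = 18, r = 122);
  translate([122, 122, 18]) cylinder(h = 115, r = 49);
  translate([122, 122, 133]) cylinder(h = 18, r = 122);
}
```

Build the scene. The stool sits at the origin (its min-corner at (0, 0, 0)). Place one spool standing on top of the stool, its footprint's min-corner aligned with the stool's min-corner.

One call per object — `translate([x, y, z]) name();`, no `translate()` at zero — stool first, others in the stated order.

stool();
translate([0, 0, 423]) spool();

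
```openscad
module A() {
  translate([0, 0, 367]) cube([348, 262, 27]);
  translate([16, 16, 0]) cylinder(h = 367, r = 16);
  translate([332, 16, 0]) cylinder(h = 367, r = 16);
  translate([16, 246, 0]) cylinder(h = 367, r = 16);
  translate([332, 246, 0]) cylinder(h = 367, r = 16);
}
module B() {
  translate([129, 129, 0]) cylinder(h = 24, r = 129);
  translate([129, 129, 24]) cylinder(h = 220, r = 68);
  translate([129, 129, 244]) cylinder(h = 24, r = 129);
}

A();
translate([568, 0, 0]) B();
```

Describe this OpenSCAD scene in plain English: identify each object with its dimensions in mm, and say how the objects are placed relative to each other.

A is a four-legged stool. The seat is a 348×262×27 mm slab whose top surface is at z = 394 mm; four round legs, each 32 mm in diameter, run from the floor (z = 0) to the underside of the seat, each leg's axis is inset half a diameter from the nearest pair of seat edges (so the leg's bounding box is flush with the corner).

B is a spool: two coaxial disc flanges of radius 129 mm and thickness 24 mm, joined by a core cylinder of radius 68 mm and height 220 mm. The lower flange rests on z = 0 and the three cylinders share a vertical axis.

The spool is on the floor beside the stool on its +x side.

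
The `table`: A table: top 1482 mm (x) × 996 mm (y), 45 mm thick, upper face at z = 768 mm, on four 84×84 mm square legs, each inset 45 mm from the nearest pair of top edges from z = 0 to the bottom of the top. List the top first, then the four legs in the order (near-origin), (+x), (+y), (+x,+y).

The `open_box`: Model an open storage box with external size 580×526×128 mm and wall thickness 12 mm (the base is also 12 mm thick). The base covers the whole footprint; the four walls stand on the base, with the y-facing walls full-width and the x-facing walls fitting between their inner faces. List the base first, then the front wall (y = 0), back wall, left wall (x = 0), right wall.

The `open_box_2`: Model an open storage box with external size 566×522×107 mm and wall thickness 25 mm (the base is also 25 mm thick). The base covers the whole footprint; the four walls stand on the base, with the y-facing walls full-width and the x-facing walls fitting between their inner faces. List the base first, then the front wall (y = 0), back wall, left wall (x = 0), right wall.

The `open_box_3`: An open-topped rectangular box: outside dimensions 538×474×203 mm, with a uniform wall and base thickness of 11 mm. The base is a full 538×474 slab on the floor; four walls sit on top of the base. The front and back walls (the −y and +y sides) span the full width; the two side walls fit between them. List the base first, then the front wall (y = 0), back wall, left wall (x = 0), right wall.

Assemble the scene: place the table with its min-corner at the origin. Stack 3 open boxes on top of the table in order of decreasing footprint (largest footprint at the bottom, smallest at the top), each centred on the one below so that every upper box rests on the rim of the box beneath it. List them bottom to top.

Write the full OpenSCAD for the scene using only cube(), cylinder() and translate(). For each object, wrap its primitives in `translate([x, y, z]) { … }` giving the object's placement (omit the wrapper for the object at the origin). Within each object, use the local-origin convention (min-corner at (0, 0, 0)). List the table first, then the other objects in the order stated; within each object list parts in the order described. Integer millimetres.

translate([0, 0, 723]) cube([1482, 996, 45]);
translate([45, 45, 0]) cube([84, 84, 723]);
translate([1353, 45, 0]) cube([84, 84, 723]);
translate([45, 867, 0]) cube([84, 84, 723]);
translate([1353, 867, 0]) cube([84, 84, 723]);
translate([451, 235, 768]) {
  cube([580, 526, 12]);
  translate([0, 0, 12]) cube([580, 12, 116]);
  translate([0, 514, 12]) cube([580, 12, 116]);
  translate([0, 12, 12]) cube([12, 502, 116]);
  translate([568, 12, 12]) cube([12, 502, 116]);
}
translate([458, 237, 896]) {
  cube([566, 522, 25]);
  translate([0, 0, 25]) cube([566, 25, 82]);
  translate([0, 497, 25]) cube([566, 25, 82]);
  translate([0, 25, 25]) cube([25, 472, 82]);
  translate([541, 25, 25]) cube([25, 472, 82]);
}
translate([472, 261, 1003]) {
  cube([538, 474, 11]);
  translate([0, 0, 11]) cube([538, 11, 192]);
  translate([0, 463, 11]) cube([538, 11, 192]);
  translate([0, 11, 11]) cube([11, 452, 192]);
  translate([527, 11, 11]) cube([11, 452, 192]);
}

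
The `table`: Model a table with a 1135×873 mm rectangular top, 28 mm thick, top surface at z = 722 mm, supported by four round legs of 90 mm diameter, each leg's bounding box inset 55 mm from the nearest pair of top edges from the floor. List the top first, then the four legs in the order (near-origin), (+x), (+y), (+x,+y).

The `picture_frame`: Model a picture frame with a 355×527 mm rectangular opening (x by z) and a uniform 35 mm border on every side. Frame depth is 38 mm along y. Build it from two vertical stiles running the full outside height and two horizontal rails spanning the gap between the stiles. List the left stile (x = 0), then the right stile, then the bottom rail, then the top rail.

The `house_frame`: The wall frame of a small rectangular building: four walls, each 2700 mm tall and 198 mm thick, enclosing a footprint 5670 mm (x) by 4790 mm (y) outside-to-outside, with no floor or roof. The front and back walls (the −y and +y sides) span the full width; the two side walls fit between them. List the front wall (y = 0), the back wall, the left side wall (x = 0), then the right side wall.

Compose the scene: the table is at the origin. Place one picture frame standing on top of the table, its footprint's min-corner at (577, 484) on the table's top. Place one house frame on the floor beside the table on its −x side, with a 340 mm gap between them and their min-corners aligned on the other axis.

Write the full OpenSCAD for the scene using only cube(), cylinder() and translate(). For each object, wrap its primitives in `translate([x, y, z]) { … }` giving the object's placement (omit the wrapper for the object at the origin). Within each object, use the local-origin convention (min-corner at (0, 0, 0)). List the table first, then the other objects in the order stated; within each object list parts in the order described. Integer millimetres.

translate([0, 0, 694]) cube([1135, 873, 28]);
translate([100, 100, 0]) cylinder(h = 694, r = 45);
translate([1035, 100, 0]) cylinder(h = 694, r = 45);
translate([100, 773, 0]) cylinder(h = 694, r = 45);
translate([1035, 773, 0]) cylinder(h = 694, r = 45);
translate([577, 484, 722]) {
  cube([35, 38, 597]);
  translate([390, 0, 0]) cube([35, 38, 597]);
  translate([35, 0, 0]) cube([355, 38, 35]);
  translate([35, 0, 562]) cube([355, 38, 35]);
}
translate([-6010, 0, 0]) {
  cube([5670, 198, 2700]);
  translate([0, 4592, 0]) cube([5670, 198, 2700]);
  translate([0, 198, 0]) cube([198, 4394, 2700]);
  translate([5472, 198, 0]) cube([198, 4394, 2700]);
}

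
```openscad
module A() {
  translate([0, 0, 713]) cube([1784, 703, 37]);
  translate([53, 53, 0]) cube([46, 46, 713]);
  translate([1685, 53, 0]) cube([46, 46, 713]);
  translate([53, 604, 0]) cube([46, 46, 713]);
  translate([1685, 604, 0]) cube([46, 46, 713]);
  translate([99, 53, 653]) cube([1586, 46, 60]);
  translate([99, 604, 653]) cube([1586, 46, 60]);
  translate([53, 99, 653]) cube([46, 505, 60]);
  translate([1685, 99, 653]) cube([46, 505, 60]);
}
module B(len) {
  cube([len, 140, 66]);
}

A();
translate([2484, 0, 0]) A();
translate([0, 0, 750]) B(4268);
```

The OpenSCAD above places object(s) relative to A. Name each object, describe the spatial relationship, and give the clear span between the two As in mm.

A is a table. B is a beam. A beam spans the tops of two tables. The clear span between the two tables is 700 mm.

Second table starts at x = 2484; first ends at x = 1784; clear span = 2484 − 1784 = 700 mm.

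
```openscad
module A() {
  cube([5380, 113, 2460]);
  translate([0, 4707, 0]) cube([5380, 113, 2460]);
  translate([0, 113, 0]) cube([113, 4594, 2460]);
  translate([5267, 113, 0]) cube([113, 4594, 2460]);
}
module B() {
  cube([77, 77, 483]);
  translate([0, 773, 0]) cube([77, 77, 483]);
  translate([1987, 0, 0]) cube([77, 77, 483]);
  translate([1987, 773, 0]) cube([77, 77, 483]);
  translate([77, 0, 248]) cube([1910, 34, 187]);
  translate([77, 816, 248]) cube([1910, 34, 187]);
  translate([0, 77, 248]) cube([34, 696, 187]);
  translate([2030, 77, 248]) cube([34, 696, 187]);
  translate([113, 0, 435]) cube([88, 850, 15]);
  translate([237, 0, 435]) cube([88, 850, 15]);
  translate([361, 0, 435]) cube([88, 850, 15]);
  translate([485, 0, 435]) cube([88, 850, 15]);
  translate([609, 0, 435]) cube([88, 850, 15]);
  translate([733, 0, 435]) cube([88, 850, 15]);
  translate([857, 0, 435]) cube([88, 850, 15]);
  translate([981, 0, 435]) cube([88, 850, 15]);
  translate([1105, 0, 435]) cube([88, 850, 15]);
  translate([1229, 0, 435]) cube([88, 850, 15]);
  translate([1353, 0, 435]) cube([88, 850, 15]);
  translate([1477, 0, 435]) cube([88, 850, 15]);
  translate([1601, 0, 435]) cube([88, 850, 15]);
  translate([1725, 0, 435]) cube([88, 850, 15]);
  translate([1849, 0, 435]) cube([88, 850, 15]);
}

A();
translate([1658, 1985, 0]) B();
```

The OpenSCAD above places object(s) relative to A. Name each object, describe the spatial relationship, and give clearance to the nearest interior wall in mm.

A is a house frame. B is a bed frame. The bed frame sits inside the house frame, centred. The clearance to the nearest interior wall is 1545 mm.

Clearances: x = 1545, y = 1872; minimum 1545 mm.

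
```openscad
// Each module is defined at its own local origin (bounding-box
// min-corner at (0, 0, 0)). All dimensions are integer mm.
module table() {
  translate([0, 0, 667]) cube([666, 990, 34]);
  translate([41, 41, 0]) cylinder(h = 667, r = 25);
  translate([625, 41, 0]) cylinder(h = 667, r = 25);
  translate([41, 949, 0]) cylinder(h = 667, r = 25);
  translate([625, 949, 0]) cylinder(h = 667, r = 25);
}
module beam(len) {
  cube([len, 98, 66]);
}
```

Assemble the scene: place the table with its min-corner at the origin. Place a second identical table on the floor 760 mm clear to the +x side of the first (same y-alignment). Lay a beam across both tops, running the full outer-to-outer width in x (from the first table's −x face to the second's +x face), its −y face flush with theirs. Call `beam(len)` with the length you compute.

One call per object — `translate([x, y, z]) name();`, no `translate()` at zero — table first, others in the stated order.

table();
translate([1426, 0, 0]) table();
translate([0, 0, 701]) beam(2092);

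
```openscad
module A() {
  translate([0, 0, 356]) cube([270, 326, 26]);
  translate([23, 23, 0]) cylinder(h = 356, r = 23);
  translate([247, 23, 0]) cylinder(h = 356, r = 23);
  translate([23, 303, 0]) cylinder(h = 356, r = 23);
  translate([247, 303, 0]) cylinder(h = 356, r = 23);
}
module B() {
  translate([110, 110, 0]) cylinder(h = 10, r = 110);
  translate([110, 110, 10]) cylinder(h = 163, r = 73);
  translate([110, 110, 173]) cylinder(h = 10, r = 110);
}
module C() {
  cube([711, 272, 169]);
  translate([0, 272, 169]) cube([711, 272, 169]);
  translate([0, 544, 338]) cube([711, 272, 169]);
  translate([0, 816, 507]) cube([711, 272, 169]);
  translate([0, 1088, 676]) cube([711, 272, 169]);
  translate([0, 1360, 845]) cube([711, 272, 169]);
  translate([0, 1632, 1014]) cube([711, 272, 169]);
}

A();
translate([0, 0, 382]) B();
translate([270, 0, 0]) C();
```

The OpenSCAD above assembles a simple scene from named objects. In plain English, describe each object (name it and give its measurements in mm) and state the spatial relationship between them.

A is a simple wooden stool: a rectangular seat 270 mm (x) by 326 mm (y), 26 mm thick, top face at z = 382 mm, on four round legs, each 46 mm in diameter. The legs rest on z = 0, each leg's axis is inset half a diameter from the nearest pair of seat edges (so the leg's bounding box is flush with the corner).

B is a spool: two coaxial disc flanges of radius 110 mm and thickness 10 mm, joined by a core cylinder of radius 73 mm and height 163 mm. The lower flange rests on z = 0 and the three cylinders share a vertical axis.

C is a straight staircase of 7 solid steps. Each step is 711 mm wide (x), 272 mm deep (y, the going) and 169 mm tall (the rise). The first step rests on the floor; each subsequent step sits one going further in +y and one rise higher in +z, directly behind and above the previous step with no overlap.

The spool is on top of the stool. The staircase is against the stool's +x side, with their −y faces flush.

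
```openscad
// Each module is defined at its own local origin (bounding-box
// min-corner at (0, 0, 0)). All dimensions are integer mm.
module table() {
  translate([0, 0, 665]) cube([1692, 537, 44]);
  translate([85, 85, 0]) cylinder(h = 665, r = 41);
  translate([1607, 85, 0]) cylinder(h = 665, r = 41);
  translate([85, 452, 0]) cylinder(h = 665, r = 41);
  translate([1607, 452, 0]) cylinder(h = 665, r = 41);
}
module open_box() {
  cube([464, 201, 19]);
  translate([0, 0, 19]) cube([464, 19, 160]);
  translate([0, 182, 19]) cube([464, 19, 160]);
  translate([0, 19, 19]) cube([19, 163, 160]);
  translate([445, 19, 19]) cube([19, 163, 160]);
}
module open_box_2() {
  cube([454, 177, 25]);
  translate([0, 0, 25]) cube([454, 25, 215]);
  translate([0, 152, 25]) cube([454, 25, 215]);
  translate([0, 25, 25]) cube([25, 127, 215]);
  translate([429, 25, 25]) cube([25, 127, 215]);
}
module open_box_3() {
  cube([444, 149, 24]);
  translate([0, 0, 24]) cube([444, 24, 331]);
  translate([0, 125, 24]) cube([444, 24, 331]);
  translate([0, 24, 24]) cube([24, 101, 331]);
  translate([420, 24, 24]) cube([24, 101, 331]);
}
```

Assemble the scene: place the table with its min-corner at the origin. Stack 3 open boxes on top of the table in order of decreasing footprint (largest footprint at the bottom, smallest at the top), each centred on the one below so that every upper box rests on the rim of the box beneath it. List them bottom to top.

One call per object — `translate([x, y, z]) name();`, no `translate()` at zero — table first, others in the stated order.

table();
translate([614, 168, 709]) open_box();
translate([619, 180, 888]) open_box_2();
translate([624, 194, 1128]) open_box_3();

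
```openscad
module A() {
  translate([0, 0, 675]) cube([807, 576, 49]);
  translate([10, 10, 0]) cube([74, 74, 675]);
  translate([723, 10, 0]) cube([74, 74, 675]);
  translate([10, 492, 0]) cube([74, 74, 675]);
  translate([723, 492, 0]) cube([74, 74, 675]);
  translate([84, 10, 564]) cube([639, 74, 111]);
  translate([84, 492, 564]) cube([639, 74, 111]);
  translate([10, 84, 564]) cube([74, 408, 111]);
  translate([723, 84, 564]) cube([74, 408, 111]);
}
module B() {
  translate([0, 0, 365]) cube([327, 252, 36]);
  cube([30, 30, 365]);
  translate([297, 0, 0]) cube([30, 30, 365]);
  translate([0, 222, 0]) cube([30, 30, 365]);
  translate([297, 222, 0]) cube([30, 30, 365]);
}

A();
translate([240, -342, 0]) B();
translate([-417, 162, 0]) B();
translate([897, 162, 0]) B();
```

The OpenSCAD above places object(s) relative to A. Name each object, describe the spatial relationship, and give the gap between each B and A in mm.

A is a table. B is a stool. Three stools sit around the table at the −y, −x, +x sides. The gap between each stool and the table is 90 mm.

Each stool's nearest face is 90 mm from the table's bounding box.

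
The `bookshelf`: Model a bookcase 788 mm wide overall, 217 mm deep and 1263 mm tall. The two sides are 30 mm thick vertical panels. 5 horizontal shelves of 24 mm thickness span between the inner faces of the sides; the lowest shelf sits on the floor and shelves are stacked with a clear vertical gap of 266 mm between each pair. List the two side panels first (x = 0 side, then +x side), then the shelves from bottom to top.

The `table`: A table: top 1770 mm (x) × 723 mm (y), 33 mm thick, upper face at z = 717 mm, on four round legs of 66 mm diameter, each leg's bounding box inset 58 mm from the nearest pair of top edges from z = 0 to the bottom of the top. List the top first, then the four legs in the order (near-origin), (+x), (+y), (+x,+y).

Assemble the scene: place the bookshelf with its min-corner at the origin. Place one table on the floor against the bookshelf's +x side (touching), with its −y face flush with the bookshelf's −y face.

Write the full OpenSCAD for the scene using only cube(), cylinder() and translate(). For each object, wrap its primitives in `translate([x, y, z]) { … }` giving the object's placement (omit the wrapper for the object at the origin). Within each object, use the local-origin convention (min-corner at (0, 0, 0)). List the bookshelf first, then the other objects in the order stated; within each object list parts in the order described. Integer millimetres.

cube([30, 217, 1263]);
translate([758, 0, 0]) cube([30, 217, 1263]);
translate([30, 0, 0]) cube([728, 217, 24]);
translate([30, 0, 290]) cube([728, 217, 24]);
translate([30, 0, 580]) cube([728, 217, 24]);
translate([30, 0, 870]) cube([728, 217, 24]);
translate([30, 0, 1160]) cube([728, 217, 24]);
translate([788, 0, 0]) {
  translate([0, 0, 684]) cube([1770, 723, 33]);
  translate([91, 91, 0]) cylinder(h = 684, r = 33);
  translate([1679, 91, 0]) cylinder(h = 684, r = 33);
  translate([91, 632, 0]) cylinder(h = 684, r = 33);
  translate([1679, 632, 0]) cylinder(h = 684, r = 33);
}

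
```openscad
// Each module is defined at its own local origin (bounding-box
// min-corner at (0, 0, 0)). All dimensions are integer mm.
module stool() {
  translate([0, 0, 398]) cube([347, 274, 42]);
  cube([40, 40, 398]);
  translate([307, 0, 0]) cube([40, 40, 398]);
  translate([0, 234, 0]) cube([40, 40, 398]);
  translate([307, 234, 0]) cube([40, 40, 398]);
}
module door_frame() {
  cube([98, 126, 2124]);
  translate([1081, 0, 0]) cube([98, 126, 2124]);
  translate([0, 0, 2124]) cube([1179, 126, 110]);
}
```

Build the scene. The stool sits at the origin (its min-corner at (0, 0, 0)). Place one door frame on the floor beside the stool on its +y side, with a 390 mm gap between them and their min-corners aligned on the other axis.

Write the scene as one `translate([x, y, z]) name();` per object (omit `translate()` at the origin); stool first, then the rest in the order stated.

stool();
translate([0, 664, 0]) door_frame();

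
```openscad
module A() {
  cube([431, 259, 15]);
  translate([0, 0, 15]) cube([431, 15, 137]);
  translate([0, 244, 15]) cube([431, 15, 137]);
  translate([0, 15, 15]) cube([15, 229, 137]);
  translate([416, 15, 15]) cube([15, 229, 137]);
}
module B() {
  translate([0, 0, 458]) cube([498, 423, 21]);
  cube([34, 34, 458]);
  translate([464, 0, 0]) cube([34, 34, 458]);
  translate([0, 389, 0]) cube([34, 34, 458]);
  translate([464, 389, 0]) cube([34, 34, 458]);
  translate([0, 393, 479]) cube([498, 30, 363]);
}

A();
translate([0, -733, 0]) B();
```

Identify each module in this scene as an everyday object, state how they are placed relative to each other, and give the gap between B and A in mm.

The chair's nearest face is 310 mm from the open box's −y face.

A is an open box. B is a chair. The chair is on the floor beside the open box on its −y side. The gap between the chair and the open box is 310 mm.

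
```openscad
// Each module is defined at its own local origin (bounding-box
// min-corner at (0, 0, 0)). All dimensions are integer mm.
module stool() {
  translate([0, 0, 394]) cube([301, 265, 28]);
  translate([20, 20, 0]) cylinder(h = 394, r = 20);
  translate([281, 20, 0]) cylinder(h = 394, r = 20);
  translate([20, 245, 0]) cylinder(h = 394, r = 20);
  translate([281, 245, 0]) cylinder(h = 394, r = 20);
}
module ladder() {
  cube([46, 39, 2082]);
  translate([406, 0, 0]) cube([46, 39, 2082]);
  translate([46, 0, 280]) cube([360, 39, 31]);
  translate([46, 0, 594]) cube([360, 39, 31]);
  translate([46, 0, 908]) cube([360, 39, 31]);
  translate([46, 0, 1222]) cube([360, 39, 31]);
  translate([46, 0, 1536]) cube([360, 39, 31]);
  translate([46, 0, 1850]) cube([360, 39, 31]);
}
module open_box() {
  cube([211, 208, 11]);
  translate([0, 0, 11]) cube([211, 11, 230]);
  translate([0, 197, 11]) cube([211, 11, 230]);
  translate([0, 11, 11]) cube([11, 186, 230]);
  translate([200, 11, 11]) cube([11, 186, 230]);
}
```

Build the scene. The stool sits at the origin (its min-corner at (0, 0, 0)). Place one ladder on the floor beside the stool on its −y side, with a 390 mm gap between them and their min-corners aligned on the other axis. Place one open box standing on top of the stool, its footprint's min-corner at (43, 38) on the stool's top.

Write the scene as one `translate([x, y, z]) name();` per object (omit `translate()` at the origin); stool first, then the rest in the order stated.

stool();
translate([0, -429, 0]) ladder();
translate([43, 38, 422]) open_box();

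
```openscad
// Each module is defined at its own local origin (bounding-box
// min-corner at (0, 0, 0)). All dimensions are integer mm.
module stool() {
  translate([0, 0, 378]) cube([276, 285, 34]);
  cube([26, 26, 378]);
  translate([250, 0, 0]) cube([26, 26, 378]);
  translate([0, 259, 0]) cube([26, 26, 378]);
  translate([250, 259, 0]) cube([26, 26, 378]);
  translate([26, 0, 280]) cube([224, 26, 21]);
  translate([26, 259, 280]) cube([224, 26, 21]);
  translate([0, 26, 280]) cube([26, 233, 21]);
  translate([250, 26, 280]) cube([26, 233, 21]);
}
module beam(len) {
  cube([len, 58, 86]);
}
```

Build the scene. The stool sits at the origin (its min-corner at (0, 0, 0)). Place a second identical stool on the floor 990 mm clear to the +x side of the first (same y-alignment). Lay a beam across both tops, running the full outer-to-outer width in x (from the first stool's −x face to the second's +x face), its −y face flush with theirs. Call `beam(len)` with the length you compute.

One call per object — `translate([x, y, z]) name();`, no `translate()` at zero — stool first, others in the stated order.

stool();
translate([1266, 0, 0]) stool();
translate([0, 0, 412]) beam(1542);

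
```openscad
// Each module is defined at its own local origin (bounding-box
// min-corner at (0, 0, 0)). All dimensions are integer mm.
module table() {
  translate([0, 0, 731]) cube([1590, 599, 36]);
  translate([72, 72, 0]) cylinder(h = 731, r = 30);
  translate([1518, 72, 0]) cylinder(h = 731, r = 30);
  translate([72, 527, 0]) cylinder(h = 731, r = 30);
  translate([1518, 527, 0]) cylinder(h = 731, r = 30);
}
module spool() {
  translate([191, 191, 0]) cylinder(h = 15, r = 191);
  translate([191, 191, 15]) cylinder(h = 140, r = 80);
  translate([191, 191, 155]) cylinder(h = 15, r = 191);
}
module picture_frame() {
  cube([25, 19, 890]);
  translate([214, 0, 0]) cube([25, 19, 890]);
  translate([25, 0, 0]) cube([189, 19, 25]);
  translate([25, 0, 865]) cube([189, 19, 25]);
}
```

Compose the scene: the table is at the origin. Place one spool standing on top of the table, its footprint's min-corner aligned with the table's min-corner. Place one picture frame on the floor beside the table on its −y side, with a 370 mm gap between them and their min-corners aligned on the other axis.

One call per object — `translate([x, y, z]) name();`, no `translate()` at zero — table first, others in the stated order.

table();
translate([0, 0, 767]) spool();
translate([0, -389, 0]) picture_frame();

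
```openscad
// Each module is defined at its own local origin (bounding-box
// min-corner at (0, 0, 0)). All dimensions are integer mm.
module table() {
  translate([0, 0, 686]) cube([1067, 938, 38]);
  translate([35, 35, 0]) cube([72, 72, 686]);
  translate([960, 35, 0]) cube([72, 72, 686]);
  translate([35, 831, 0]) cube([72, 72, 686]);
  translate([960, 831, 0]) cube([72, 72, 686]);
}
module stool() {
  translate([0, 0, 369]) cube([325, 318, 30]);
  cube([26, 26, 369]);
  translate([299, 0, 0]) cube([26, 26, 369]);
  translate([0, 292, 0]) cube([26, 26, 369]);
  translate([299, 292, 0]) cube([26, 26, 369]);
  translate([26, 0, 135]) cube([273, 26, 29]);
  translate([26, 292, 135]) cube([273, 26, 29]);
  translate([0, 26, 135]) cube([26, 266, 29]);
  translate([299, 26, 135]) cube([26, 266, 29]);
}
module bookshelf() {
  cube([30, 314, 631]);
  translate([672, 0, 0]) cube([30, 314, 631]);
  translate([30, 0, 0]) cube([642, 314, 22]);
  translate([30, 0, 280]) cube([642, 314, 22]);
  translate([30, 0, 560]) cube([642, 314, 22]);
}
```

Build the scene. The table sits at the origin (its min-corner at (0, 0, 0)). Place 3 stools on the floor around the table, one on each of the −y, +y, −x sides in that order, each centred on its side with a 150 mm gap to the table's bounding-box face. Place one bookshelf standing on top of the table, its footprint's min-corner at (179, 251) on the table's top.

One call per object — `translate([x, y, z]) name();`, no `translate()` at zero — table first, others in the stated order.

table();
translate([371, -468, 0]) stool();
translate([371, 1088, 0]) stool();
translate([-475, 310, 0]) stool();
translate([179, 251, 724]) bookshelf();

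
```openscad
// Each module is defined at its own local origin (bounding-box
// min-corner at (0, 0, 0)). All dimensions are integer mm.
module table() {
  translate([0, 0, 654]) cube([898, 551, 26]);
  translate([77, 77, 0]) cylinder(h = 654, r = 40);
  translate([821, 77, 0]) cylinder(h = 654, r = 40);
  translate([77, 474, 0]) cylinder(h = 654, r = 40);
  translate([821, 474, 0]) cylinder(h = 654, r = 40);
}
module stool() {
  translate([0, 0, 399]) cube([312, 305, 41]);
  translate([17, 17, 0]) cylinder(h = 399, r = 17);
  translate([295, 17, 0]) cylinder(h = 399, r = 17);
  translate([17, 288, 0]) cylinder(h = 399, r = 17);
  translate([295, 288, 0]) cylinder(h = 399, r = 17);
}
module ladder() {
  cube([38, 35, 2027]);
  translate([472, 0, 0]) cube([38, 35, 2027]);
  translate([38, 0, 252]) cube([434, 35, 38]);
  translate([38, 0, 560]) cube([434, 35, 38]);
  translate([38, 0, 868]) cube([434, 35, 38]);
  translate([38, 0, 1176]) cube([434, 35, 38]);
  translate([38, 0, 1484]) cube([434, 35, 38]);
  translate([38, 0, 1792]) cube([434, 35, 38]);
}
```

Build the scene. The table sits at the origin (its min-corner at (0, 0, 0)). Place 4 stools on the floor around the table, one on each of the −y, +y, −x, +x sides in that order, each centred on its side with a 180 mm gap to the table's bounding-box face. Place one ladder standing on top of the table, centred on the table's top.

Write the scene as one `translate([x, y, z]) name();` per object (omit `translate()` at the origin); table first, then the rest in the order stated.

table();
translate([293, -485, 0]) stool();
translate([293, 731, 0]) stool();
translate([-492, 123, 0]) stool();
translate([1078, 123, 0]) stool();
translate([194, 258, 680]) ladder();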